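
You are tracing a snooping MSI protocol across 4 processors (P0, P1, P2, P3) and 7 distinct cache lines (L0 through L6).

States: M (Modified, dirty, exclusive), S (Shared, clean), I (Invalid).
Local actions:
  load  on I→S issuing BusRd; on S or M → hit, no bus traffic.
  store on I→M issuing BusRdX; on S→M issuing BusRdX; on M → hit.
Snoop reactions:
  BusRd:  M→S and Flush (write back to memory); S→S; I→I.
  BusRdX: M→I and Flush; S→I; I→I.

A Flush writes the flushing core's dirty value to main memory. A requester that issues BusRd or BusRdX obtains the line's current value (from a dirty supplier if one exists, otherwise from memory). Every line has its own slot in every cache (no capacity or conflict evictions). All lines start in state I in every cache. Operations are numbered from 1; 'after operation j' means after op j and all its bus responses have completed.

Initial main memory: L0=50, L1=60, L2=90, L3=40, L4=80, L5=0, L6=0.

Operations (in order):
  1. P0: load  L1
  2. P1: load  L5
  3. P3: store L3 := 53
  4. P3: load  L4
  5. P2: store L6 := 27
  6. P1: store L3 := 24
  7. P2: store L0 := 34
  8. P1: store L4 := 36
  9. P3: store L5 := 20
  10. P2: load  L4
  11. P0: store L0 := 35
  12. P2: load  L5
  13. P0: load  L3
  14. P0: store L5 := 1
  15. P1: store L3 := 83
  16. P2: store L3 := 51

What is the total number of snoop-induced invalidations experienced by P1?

[1] P0: load  L1 | P0:S(60), P1:I, P2:I, P3:I | bus: BusRd
[2] P1: load  L5 | P0:I, P1:S(0), P2:I, P3:I | bus: BusRd
[3] P3: store L3 := 53 | P0:I, P1:I, P2:I, P3:M(53) | bus: BusRdX
[4] P3: load  L4 | P0:I, P1:I, P2:I, P3:S(80) | bus: BusRd
[5] P2: store L6 := 27 | P0:I, P1:I, P2:M(27), P3:I | bus: BusRdX
[6] P1: store L3 := 24 | P0:I, P1:M(24), P2:I, P3:I | bus: BusRdX,Flush
[7] P2: store L0 := 34 | P0:I, P1:I, P2:M(34), P3:I | bus: BusRdX
[8] P1: store L4 := 36 | P0:I, P1:M(36), P2:I, P3:I | bus: BusRdX
[9] P3: store L5 := 20 | P0:I, P1:I, P2:I, P3:M(20) | bus: BusRdX
[10] P2: load  L4 | P0:I, P1:S(36), P2:S(36), P3:I | bus: BusRd,Flush
[11] P0: store L0 := 35 | P0:M(35), P1:I, P2:I, P3:I | bus: BusRdX,Flush
[12] P2: load  L5 | P0:I, P1:I, P2:S(20), P3:S(20) | bus: BusRd,Flush
[13] P0: load  L3 | P0:S(24), P1:S(24), P2:I, P3:I | bus: BusRd,Flush
[14] P0: store L5 := 1 | P0:M(1), P1:I, P2:I, P3:I | bus: BusRdX
[15] P1: store L3 := 83 | P0:I, P1:M(83), P2:I, P3:I | bus: BusRdX
[16] P2: store L3 := 51 | P0:I, P1:I, P2:M(51), P3:I | bus: BusRdX,Flush

invalidations = 2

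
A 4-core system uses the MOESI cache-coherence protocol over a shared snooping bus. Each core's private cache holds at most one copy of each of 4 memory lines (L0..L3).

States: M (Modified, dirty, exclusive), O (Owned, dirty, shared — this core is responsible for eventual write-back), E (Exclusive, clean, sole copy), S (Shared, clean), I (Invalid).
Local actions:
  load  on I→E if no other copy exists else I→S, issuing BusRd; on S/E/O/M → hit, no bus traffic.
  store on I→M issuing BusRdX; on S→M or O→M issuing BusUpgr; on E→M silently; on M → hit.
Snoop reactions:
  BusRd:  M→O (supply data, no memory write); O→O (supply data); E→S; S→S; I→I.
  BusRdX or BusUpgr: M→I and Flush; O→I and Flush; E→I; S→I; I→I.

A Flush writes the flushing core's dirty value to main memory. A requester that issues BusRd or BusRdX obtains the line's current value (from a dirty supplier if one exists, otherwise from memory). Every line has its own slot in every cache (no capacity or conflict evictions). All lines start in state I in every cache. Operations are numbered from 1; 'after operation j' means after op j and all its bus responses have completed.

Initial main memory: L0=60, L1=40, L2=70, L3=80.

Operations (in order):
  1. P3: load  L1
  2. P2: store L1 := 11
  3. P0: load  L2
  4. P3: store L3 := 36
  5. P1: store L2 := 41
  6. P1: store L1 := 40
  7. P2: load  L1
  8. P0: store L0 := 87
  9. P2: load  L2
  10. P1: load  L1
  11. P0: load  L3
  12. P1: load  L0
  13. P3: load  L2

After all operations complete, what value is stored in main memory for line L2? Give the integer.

1. P3: load  L1  bus=[BusRd]  L1: P0=I P1=I P2=I P3=E  mem[L1]=40
2. P2: store L1 := 11  bus=[BusRdX]  L1: P0=I P1=I P2=M P3=I  mem[L1]=40
3. P0: load  L2  bus=[BusRd]  L2: P0=E P1=I P2=I P3=I  mem[L2]=70
4. P3: store L3 := 36  bus=[BusRdX]  L3: P0=I P1=I P2=I P3=M  mem[L3]=80
5. P1: store L2 := 41  bus=[BusRdX]  L2: P0=I P1=M P2=I P3=I  mem[L2]=70
6. P1: store L1 := 40  bus=[BusRdX,Flush]  L1: P0=I P1=M P2=I P3=I  mem[L1]=11
7. P2: load  L1  bus=[BusRd]  L1: P0=I P1=O P2=S P3=I  mem[L1]=11
8. P0: store L0 := 87  bus=[BusRdX]  L0: P0=M P1=I P2=I P3=I  mem[L0]=60
9. P2: load  L2  bus=[BusRd]  L2: P0=I P1=O P2=S P3=I  mem[L2]=70
10. P1: load  L1  bus=[-]  L1: P0=I P1=O P2=S P3=I  mem[L1]=11
11. P0: load  L3  bus=[BusRd]  L3: P0=S P1=I P2=I P3=O  mem[L3]=80
12. P1: load  L0  bus=[BusRd]  L0: P0=O P1=S P2=I P3=I  mem[L0]=60
13. P3: load  L2  bus=[BusRd]  L2: P0=I P1=O P2=S P3=S  mem[L2]=70

memory[L2] = 70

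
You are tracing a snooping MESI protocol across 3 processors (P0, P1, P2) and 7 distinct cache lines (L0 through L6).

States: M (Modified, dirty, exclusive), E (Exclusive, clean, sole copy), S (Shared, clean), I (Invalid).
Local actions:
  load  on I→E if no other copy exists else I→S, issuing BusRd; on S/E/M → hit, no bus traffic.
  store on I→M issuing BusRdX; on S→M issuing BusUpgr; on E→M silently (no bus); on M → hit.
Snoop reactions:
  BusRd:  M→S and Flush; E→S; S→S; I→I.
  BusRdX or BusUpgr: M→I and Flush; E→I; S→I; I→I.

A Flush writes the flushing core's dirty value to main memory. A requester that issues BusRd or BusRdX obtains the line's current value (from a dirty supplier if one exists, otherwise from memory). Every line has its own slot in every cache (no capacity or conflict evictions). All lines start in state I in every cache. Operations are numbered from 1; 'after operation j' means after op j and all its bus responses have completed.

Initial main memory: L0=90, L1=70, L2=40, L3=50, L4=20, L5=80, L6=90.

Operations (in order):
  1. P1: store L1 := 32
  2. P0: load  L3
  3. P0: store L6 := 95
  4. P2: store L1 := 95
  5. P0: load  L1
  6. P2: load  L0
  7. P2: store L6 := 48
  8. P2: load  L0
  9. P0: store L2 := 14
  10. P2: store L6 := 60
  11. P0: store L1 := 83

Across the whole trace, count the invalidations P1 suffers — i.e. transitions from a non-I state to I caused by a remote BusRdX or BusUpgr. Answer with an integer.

[1] P1: store L1 := 32 | P0:I, P1:M(32), P2:I | bus: BusRdX
[2] P0: load  L3 | P0:E(50), P1:I, P2:I | bus: BusRd
[3] P0: store L6 := 95 | P0:M(95), P1:I, P2:I | bus: BusRdX
[4] P2: store L1 := 95 | P0:I, P1:I, P2:M(95) | bus: BusRdX,Flush
[5] P0: load  L1 | P0:S(95), P1:I, P2:S(95) | bus: BusRd,Flush
[6] P2: load  L0 | P0:I, P1:I, P2:E(90) | bus: BusRd
[7] P2: store L6 := 48 | P0:I, P1:I, P2:M(48) | bus: BusRdX,Flush
[8] P2: load  L0 | P0:I, P1:I, P2:E(90) | bus: none
[9] P0: store L2 := 14 | P0:M(14), P1:I, P2:I | bus: BusRdX
[10] P2: store L6 := 60 | P0:I, P1:I, P2:M(60) | bus: none
[11] P0: store L1 := 83 | P0:M(83), P1:I, P2:I | bus: BusUpgr

invalidations = 1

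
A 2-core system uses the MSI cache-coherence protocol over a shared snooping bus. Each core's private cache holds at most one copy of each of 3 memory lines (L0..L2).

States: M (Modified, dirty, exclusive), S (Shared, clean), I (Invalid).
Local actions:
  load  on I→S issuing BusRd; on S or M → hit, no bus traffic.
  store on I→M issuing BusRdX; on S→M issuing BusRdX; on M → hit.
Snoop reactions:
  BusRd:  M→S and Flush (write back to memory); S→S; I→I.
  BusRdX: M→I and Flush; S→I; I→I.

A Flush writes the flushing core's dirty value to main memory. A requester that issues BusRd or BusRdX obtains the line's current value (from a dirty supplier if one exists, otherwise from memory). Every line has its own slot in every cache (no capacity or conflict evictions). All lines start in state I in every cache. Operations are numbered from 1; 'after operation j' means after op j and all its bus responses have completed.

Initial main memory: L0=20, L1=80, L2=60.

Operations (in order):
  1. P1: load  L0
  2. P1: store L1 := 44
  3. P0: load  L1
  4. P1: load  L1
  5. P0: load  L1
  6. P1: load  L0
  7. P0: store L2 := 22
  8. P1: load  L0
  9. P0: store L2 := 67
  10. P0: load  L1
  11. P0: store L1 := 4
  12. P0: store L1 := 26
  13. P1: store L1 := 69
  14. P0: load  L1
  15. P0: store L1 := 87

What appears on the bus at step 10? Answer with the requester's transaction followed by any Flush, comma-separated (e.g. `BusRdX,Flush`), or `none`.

bus = none

[1] P1: load  L0 | P0:I, P1:S(20) | bus: BusRd
[2] P1: store L1 := 44 | P0:I, P1:M(44) | bus: BusRdX
[3] P0: load  L1 | P0:S(44), P1:S(44) | bus: BusRd,Flush
[4] P1: load  L1 | P0:S(44), P1:S(44) | bus: none
[5] P0: load  L1 | P0:S(44), P1:S(44) | bus: none
[6] P1: load  L0 | P0:I, P1:S(20) | bus: none
[7] P0: store L2 := 22 | P0:M(22), P1:I | bus: BusRdX
[8] P1: load  L0 | P0:I, P1:S(20) | bus: none
[9] P0: store L2 := 67 | P0:M(67), P1:I | bus: none
[10] P0: load  L1 | P0:S(44), P1:S(44) | bus: none
[11] P0: store L1 := 4 | P0:M(4), P1:I | bus: BusRdX
[12] P0: store L1 := 26 | P0:M(26), P1:I | bus: none
[13] P1: store L1 := 69 | P0:I, P1:M(69) | bus: BusRdX,Flush
[14] P0: load  L1 | P0:S(69), P1:S(69) | bus: BusRd,Flush
[15] P0: store L1 := 87 | P0:M(87), P1:I | bus: BusRdX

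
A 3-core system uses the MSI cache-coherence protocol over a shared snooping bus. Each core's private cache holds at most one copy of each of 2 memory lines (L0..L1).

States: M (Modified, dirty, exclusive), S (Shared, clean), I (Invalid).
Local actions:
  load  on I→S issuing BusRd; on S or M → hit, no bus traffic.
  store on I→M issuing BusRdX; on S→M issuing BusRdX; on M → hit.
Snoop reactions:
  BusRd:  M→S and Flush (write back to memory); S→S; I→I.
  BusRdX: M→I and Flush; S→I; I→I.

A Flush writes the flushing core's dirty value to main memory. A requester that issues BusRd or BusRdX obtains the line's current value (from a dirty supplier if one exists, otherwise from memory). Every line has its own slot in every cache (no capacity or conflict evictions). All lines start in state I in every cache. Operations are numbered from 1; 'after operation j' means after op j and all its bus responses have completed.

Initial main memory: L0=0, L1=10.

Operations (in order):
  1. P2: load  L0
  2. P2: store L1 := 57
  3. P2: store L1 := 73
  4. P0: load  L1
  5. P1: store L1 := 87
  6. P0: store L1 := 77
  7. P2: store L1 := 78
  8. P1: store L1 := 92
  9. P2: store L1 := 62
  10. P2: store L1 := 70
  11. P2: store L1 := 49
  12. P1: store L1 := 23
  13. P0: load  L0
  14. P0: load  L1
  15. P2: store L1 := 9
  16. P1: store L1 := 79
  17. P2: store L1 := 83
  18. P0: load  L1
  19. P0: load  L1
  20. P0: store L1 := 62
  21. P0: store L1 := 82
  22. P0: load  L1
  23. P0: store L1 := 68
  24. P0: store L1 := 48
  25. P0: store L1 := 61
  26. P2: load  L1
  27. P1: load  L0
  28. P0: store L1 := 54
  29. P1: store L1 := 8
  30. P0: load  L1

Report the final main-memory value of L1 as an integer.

memory[L1] = 8

  op1 P2: load  L0 → I/I/S on L0; bus BusRd; mem=0
  op2 P2: store L1 := 57 → I/I/M on L1; bus BusRdX; mem=10
  op3 P2: store L1 := 73 → I/I/M on L1; bus (none); mem=10
  op4 P0: load  L1 → S/I/S on L1; bus BusRd Flush; mem=73
  op5 P1: store L1 := 87 → I/M/I on L1; bus BusRdX; mem=73
  op6 P0: store L1 := 77 → M/I/I on L1; bus BusRdX Flush; mem=87
  op7 P2: store L1 := 78 → I/I/M on L1; bus BusRdX Flush; mem=77
  op8 P1: store L1 := 92 → I/M/I on L1; bus BusRdX Flush; mem=78
  op9 P2: store L1 := 62 → I/I/M on L1; bus BusRdX Flush; mem=92
  op10 P2: store L1 := 70 → I/I/M on L1; bus (none); mem=92
  op11 P2: store L1 := 49 → I/I/M on L1; bus (none); mem=92
  op12 P1: store L1 := 23 → I/M/I on L1; bus BusRdX Flush; mem=49
  op13 P0: load  L0 → S/I/S on L0; bus BusRd; mem=0
  op14 P0: load  L1 → S/S/I on L1; bus BusRd Flush; mem=23
  op15 P2: store L1 := 9 → I/I/M on L1; bus BusRdX; mem=23
  op16 P1: store L1 := 79 → I/M/I on L1; bus BusRdX Flush; mem=9
  op17 P2: store L1 := 83 → I/I/M on L1; bus BusRdX Flush; mem=79
  op18 P0: load  L1 → S/I/S on L1; bus BusRd Flush; mem=83
  op19 P0: load  L1 → S/I/S on L1; bus (none); mem=83
  op20 P0: store L1 := 62 → M/I/I on L1; bus BusRdX; mem=83
  op21 P0: store L1 := 82 → M/I/I on L1; bus (none); mem=83
  op22 P0: load  L1 → M/I/I on L1; bus (none); mem=83
  op23 P0: store L1 := 68 → M/I/I on L1; bus (none); mem=83
  op24 P0: store L1 := 48 → M/I/I on L1; bus (none); mem=83
  op25 P0: store L1 := 61 → M/I/I on L1; bus (none); mem=83
  op26 P2: load  L1 → S/I/S on L1; bus BusRd Flush; mem=61
  op27 P1: load  L0 → S/S/S on L0; bus BusRd; mem=0
  op28 P0: store L1 := 54 → M/I/I on L1; bus BusRdX; mem=61
  op29 P1: store L1 := 8 → I/M/I on L1; bus BusRdX Flush; mem=54
  op30 P0: load  L1 → S/S/I on L1; bus BusRd Flush; mem=8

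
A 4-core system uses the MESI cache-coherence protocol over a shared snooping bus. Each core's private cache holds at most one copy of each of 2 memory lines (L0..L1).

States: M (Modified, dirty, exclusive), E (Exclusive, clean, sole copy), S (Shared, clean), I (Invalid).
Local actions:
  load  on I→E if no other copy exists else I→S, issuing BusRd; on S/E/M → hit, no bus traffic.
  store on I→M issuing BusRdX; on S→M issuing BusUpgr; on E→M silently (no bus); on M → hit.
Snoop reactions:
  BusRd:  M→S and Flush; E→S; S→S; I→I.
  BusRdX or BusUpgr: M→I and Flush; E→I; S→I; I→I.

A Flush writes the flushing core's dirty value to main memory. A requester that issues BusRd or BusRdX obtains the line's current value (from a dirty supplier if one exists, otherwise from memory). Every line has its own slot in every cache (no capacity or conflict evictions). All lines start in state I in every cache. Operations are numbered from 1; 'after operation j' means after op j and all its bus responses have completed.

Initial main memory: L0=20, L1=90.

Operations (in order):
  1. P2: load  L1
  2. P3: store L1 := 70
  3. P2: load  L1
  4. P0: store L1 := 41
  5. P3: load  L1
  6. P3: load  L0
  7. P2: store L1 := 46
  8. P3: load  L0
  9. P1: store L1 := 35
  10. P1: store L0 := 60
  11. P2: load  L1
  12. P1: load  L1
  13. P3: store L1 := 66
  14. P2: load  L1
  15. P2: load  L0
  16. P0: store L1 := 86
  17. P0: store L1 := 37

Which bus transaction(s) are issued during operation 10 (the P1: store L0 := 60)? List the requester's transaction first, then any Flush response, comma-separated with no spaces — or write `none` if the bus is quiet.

bus = BusRdX

[1] P2: load  L1 | P0:I, P1:I, P2:E(90), P3:I | bus: BusRd
[2] P3: store L1 := 70 | P0:I, P1:I, P2:I, P3:M(70) | bus: BusRdX
[3] P2: load  L1 | P0:I, P1:I, P2:S(70), P3:S(70) | bus: BusRd,Flush
[4] P0: store L1 := 41 | P0:M(41), P1:I, P2:I, P3:I | bus: BusRdX
[5] P3: load  L1 | P0:S(41), P1:I, P2:I, P3:S(41) | bus: BusRd,Flush
[6] P3: load  L0 | P0:I, P1:I, P2:I, P3:E(20) | bus: BusRd
[7] P2: store L1 := 46 | P0:I, P1:I, P2:M(46), P3:I | bus: BusRdX
[8] P3: load  L0 | P0:I, P1:I, P2:I, P3:E(20) | bus: none
[9] P1: store L1 := 35 | P0:I, P1:M(35), P2:I, P3:I | bus: BusRdX,Flush
[10] P1: store L0 := 60 | P0:I, P1:M(60), P2:I, P3:I | bus: BusRdX
[11] P2: load  L1 | P0:I, P1:S(35), P2:S(35), P3:I | bus: BusRd,Flush
[12] P1: load  L1 | P0:I, P1:S(35), P2:S(35), P3:I | bus: none
[13] P3: store L1 := 66 | P0:I, P1:I, P2:I, P3:M(66) | bus: BusRdX
[14] P2: load  L1 | P0:I, P1:I, P2:S(66), P3:S(66) | bus: BusRd,Flush
[15] P2: load  L0 | P0:I, P1:S(60), P2:S(60), P3:I | bus: BusRd,Flush
[16] P0: store L1 := 86 | P0:M(86), P1:I, P2:I, P3:I | bus: BusRdX
[17] P0: store L1 := 37 | P0:M(37), P1:I, P2:I, P3:I | bus: none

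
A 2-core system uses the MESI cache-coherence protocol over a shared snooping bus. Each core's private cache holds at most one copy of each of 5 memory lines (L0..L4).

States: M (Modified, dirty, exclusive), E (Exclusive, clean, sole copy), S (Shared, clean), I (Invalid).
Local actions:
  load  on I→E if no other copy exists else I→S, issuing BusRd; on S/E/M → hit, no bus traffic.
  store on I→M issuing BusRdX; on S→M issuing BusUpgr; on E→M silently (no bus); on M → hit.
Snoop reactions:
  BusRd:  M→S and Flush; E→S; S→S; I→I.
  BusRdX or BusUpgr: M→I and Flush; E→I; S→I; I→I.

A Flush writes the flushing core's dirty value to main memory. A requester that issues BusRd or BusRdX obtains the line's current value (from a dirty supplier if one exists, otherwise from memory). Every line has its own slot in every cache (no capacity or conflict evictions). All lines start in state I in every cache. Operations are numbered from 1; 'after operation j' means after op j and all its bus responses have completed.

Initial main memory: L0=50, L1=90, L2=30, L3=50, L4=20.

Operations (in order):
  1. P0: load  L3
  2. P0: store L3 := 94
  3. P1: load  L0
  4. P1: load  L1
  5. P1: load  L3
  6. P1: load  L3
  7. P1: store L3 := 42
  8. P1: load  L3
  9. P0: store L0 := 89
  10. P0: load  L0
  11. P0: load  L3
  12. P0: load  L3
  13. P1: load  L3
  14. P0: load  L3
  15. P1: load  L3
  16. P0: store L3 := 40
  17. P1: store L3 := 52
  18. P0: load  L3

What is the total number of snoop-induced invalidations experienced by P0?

  op1 P0: load  L3 → E/I on L3; bus BusRd; mem=50
  op2 P0: store L3 := 94 → M/I on L3; bus (none); mem=50
  op3 P1: load  L0 → I/E on L0; bus BusRd; mem=50
  op4 P1: load  L1 → I/E on L1; bus BusRd; mem=90
  op5 P1: load  L3 → S/S on L3; bus BusRd Flush; mem=94
  op6 P1: load  L3 → S/S on L3; bus (none); mem=94
  op7 P1: store L3 := 42 → I/M on L3; bus BusUpgr; mem=94
  op8 P1: load  L3 → I/M on L3; bus (none); mem=94
  op9 P0: store L0 := 89 → M/I on L0; bus BusRdX; mem=50
  op10 P0: load  L0 → M/I on L0; bus (none); mem=50
  op11 P0: load  L3 → S/S on L3; bus BusRd Flush; mem=42
  op12 P0: load  L3 → S/S on L3; bus (none); mem=42
  op13 P1: load  L3 → S/S on L3; bus (none); mem=42
  op14 P0: load  L3 → S/S on L3; bus (none); mem=42
  op15 P1: load  L3 → S/S on L3; bus (none); mem=42
  op16 P0: store L3 := 40 → M/I on L3; bus BusUpgr; mem=42
  op17 P1: store L3 := 52 → I/M on L3; bus BusRdX Flush; mem=40
  op18 P0: load  L3 → S/S on L3; bus BusRd Flush; mem=52

invalidations = 2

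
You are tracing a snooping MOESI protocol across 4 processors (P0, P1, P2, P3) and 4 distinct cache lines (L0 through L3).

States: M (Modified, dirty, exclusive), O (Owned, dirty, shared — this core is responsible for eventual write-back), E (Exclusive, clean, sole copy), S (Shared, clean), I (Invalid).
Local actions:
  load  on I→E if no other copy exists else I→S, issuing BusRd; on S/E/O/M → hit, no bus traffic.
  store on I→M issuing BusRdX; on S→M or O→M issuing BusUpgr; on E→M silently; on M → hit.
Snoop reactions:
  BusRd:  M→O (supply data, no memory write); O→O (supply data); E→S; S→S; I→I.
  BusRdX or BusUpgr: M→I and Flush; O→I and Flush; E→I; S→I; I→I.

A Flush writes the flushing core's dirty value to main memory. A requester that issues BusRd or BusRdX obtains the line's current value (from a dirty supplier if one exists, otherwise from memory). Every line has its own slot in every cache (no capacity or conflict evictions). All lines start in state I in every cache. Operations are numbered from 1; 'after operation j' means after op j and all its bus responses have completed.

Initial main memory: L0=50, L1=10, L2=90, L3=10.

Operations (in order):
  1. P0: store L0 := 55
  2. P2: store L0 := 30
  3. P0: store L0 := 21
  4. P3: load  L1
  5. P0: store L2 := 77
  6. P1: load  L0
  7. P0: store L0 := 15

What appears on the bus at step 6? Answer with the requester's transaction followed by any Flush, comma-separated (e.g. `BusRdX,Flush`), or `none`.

  op1 P0: store L0 := 55 → M/I/I/I on L0; bus BusRdX; mem=50
  op2 P2: store L0 := 30 → I/I/M/I on L0; bus BusRdX Flush; mem=55
  op3 P0: store L0 := 21 → M/I/I/I on L0; bus BusRdX Flush; mem=30
  op4 P3: load  L1 → I/I/I/E on L1; bus BusRd; mem=10
  op5 P0: store L2 := 77 → M/I/I/I on L2; bus BusRdX; mem=90
  op6 P1: load  L0 → O/S/I/I on L0; bus BusRd; mem=30
  op7 P0: store L0 := 15 → M/I/I/I on L0; bus BusUpgr; mem=30

bus = BusRd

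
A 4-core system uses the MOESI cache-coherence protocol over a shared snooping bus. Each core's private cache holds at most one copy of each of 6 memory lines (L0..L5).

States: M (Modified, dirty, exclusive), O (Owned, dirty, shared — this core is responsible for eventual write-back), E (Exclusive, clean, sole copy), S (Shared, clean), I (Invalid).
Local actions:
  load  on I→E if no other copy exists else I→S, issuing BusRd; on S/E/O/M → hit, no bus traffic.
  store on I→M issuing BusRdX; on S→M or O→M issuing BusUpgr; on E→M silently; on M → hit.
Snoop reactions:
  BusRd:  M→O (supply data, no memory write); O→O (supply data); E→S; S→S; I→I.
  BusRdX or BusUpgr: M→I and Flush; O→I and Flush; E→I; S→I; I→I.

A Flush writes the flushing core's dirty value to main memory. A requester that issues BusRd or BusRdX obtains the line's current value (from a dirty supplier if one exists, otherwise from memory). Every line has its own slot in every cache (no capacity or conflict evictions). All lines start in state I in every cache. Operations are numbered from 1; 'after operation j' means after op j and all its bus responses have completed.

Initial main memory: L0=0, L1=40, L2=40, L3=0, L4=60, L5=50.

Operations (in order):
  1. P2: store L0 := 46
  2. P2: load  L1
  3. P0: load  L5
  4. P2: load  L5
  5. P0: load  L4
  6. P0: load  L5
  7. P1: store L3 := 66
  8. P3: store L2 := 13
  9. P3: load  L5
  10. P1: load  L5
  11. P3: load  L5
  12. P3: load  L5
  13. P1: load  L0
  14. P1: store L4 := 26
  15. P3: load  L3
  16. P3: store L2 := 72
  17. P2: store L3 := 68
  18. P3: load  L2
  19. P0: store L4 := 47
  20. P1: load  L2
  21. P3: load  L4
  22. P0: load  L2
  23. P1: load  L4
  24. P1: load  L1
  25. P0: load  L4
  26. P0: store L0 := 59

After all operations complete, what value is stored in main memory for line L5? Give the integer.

memory[L5] = 50

1. P2: store L0 := 46  bus=[BusRdX]  L0: P0=I P1=I P2=M P3=I  mem[L0]=0
2. P2: load  L1  bus=[BusRd]  L1: P0=I P1=I P2=E P3=I  mem[L1]=40
3. P0: load  L5  bus=[BusRd]  L5: P0=E P1=I P2=I P3=I  mem[L5]=50
4. P2: load  L5  bus=[BusRd]  L5: P0=S P1=I P2=S P3=I  mem[L5]=50
5. P0: load  L4  bus=[BusRd]  L4: P0=E P1=I P2=I P3=I  mem[L4]=60
6. P0: load  L5  bus=[-]  L5: P0=S P1=I P2=S P3=I  mem[L5]=50
7. P1: store L3 := 66  bus=[BusRdX]  L3: P0=I P1=M P2=I P3=I  mem[L3]=0
8. P3: store L2 := 13  bus=[BusRdX]  L2: P0=I P1=I P2=I P3=M  mem[L2]=40
9. P3: load  L5  bus=[BusRd]  L5: P0=S P1=I P2=S P3=S  mem[L5]=50
10. P1: load  L5  bus=[BusRd]  L5: P0=S P1=S P2=S P3=S  mem[L5]=50
11. P3: load  L5  bus=[-]  L5: P0=S P1=S P2=S P3=S  mem[L5]=50
12. P3: load  L5  bus=[-]  L5: P0=S P1=S P2=S P3=S  mem[L5]=50
13. P1: load  L0  bus=[BusRd]  L0: P0=I P1=S P2=O P3=I  mem[L0]=0
14. P1: store L4 := 26  bus=[BusRdX]  L4: P0=I P1=M P2=I P3=I  mem[L4]=60
15. P3: load  L3  bus=[BusRd]  L3: P0=I P1=O P2=I P3=S  mem[L3]=0
16. P3: store L2 := 72  bus=[-]  L2: P0=I P1=I P2=I P3=M  mem[L2]=40
17. P2: store L3 := 68  bus=[BusRdX,Flush]  L3: P0=I P1=I P2=M P3=I  mem[L3]=66
18. P3: load  L2  bus=[-]  L2: P0=I P1=I P2=I P3=M  mem[L2]=40
19. P0: store L4 := 47  bus=[BusRdX,Flush]  L4: P0=M P1=I P2=I P3=I  mem[L4]=26
20. P1: load  L2  bus=[BusRd]  L2: P0=I P1=S P2=I P3=O  mem[L2]=40
21. P3: load  L4  bus=[BusRd]  L4: P0=O P1=I P2=I P3=S  mem[L4]=26
22. P0: load  L2  bus=[BusRd]  L2: P0=S P1=S P2=I P3=O  mem[L2]=40
23. P1: load  L4  bus=[BusRd]  L4: P0=O P1=S P2=I P3=S  mem[L4]=26
24. P1: load  L1  bus=[BusRd]  L1: P0=I P1=S P2=S P3=I  mem[L1]=40
25. P0: load  L4  bus=[-]  L4: P0=O P1=S P2=I P3=S  mem[L4]=26
26. P0: store L0 := 59  bus=[BusRdX,Flush]  L0: P0=M P1=I P2=I P3=I  mem[L0]=46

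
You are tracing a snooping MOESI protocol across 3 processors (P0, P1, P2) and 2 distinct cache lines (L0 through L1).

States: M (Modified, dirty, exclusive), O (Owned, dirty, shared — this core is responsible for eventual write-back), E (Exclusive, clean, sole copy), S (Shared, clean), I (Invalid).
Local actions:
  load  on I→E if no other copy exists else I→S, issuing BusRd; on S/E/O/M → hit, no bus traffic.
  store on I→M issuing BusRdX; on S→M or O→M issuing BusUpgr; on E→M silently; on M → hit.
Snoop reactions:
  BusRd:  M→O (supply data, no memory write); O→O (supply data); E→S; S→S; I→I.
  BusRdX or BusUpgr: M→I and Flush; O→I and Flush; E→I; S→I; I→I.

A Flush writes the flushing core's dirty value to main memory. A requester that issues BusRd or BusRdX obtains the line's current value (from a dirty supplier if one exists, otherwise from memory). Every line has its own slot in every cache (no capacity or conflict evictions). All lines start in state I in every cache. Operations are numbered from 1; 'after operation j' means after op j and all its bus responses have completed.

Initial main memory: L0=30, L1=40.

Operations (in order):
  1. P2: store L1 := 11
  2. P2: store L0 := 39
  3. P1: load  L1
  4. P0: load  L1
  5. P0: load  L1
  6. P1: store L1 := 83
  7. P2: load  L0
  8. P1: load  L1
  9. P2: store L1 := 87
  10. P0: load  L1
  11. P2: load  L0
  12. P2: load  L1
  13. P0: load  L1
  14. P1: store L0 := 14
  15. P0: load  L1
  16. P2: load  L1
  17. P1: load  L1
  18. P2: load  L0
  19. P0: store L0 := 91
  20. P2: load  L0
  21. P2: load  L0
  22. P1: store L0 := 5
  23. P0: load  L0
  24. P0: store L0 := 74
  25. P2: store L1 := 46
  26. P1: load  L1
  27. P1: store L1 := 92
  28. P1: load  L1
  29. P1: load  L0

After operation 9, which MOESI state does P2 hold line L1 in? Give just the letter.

1. P2: store L1 := 11  bus=[BusRdX]  L1: P0=I P1=I P2=M  mem[L1]=40
2. P2: store L0 := 39  bus=[BusRdX]  L0: P0=I P1=I P2=M  mem[L0]=30
3. P1: load  L1  bus=[BusRd]  L1: P0=I P1=S P2=O  mem[L1]=40
4. P0: load  L1  bus=[BusRd]  L1: P0=S P1=S P2=O  mem[L1]=40
5. P0: load  L1  bus=[-]  L1: P0=S P1=S P2=O  mem[L1]=40
6. P1: store L1 := 83  bus=[BusUpgr,Flush]  L1: P0=I P1=M P2=I  mem[L1]=11
7. P2: load  L0  bus=[-]  L0: P0=I P1=I P2=M  mem[L0]=30
8. P1: load  L1  bus=[-]  L1: P0=I P1=M P2=I  mem[L1]=11
9. P2: store L1 := 87  bus=[BusRdX,Flush]  L1: P0=I P1=I P2=M  mem[L1]=83
10. P0: load  L1  bus=[BusRd]  L1: P0=S P1=I P2=O  mem[L1]=83
11. P2: load  L0  bus=[-]  L0: P0=I P1=I P2=M  mem[L0]=30
12. P2: load  L1  bus=[-]  L1: P0=S P1=I P2=O  mem[L1]=83
13. P0: load  L1  bus=[-]  L1: P0=S P1=I P2=O  mem[L1]=83
14. P1: store L0 := 14  bus=[BusRdX,Flush]  L0: P0=I P1=M P2=I  mem[L0]=39
15. P0: load  L1  bus=[-]  L1: P0=S P1=I P2=O  mem[L1]=83
16. P2: load  L1  bus=[-]  L1: P0=S P1=I P2=O  mem[L1]=83
17. P1: load  L1  bus=[BusRd]  L1: P0=S P1=S P2=O  mem[L1]=83
18. P2: load  L0  bus=[BusRd]  L0: P0=I P1=O P2=S  mem[L0]=39
19. P0: store L0 := 91  bus=[BusRdX,Flush]  L0: P0=M P1=I P2=I  mem[L0]=14
20. P2: load  L0  bus=[BusRd]  L0: P0=O P1=I P2=S  mem[L0]=14
21. P2: load  L0  bus=[-]  L0: P0=O P1=I P2=S  mem[L0]=14
22. P1: store L0 := 5  bus=[BusRdX,Flush]  L0: P0=I P1=M P2=I  mem[L0]=91
23. P0: load  L0  bus=[BusRd]  L0: P0=S P1=O P2=I  mem[L0]=91
24. P0: store L0 := 74  bus=[BusUpgr,Flush]  L0: P0=M P1=I P2=I  mem[L0]=5
25. P2: store L1 := 46  bus=[BusUpgr]  L1: P0=I P1=I P2=M  mem[L1]=83
26. P1: load  L1  bus=[BusRd]  L1: P0=I P1=S P2=O  mem[L1]=83
27. P1: store L1 := 92  bus=[BusUpgr,Flush]  L1: P0=I P1=M P2=I  mem[L1]=46
28. P1: load  L1  bus=[-]  L1: P0=I P1=M P2=I  mem[L1]=46
29. P1: load  L0  bus=[BusRd]  L0: P0=O P1=S P2=I  mem[L0]=5

state = M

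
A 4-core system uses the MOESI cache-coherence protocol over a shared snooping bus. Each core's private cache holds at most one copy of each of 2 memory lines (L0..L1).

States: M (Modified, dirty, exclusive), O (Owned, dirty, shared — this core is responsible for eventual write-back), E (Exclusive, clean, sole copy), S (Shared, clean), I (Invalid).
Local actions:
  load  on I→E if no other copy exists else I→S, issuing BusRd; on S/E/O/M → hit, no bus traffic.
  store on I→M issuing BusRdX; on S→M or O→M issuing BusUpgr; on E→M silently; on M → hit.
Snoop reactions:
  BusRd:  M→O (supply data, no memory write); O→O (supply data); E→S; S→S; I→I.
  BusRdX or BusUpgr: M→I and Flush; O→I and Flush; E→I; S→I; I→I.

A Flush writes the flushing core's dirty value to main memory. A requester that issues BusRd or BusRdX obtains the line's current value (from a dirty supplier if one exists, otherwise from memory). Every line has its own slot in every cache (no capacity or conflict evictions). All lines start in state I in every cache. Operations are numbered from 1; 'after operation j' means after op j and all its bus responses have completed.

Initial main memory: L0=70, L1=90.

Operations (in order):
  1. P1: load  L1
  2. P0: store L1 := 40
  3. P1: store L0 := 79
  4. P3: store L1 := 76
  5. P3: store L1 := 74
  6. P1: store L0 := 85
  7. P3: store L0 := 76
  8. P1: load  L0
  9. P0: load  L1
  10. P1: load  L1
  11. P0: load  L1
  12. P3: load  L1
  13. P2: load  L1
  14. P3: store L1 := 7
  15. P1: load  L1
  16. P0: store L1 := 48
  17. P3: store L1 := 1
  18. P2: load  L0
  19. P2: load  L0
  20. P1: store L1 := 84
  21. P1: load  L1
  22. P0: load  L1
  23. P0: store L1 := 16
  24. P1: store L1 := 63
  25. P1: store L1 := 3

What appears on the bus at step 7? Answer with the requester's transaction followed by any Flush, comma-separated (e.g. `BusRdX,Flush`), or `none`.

bus = BusRdX,Flush

1. P1: load  L1  bus=[BusRd]  L1: P0=I P1=E P2=I P3=I  mem[L1]=90
2. P0: store L1 := 40  bus=[BusRdX]  L1: P0=M P1=I P2=I P3=I  mem[L1]=90
3. P1: store L0 := 79  bus=[BusRdX]  L0: P0=I P1=M P2=I P3=I  mem[L0]=70
4. P3: store L1 := 76  bus=[BusRdX,Flush]  L1: P0=I P1=I P2=I P3=M  mem[L1]=40
5. P3: store L1 := 74  bus=[-]  L1: P0=I P1=I P2=I P3=M  mem[L1]=40
6. P1: store L0 := 85  bus=[-]  L0: P0=I P1=M P2=I P3=I  mem[L0]=70
7. P3: store L0 := 76  bus=[BusRdX,Flush]  L0: P0=I P1=I P2=I P3=M  mem[L0]=85
8. P1: load  L0  bus=[BusRd]  L0: P0=I P1=S P2=I P3=O  mem[L0]=85
9. P0: load  L1  bus=[BusRd]  L1: P0=S P1=I P2=I P3=O  mem[L1]=40
10. P1: load  L1  bus=[BusRd]  L1: P0=S P1=S P2=I P3=O  mem[L1]=40
11. P0: load  L1  bus=[-]  L1: P0=S P1=S P2=I P3=O  mem[L1]=40
12. P3: load  L1  bus=[-]  L1: P0=S P1=S P2=I P3=O  mem[L1]=40
13. P2: load  L1  bus=[BusRd]  L1: P0=S P1=S P2=S P3=O  mem[L1]=40
14. P3: store L1 := 7  bus=[BusUpgr]  L1: P0=I P1=I P2=I P3=M  mem[L1]=40
15. P1: load  L1  bus=[BusRd]  L1: P0=I P1=S P2=I P3=O  mem[L1]=40
16. P0: store L1 := 48  bus=[BusRdX,Flush]  L1: P0=M P1=I P2=I P3=I  mem[L1]=7
17. P3: store L1 := 1  bus=[BusRdX,Flush]  L1: P0=I P1=I P2=I P3=M  mem[L1]=48
18. P2: load  L0  bus=[BusRd]  L0: P0=I P1=S P2=S P3=O  mem[L0]=85
19. P2: load  L0  bus=[-]  L0: P0=I P1=S P2=S P3=O  mem[L0]=85
20. P1: store L1 := 84  bus=[BusRdX,Flush]  L1: P0=I P1=M P2=I P3=I  mem[L1]=1
21. P1: load  L1  bus=[-]  L1: P0=I P1=M P2=I P3=I  mem[L1]=1
22. P0: load  L1  bus=[BusRd]  L1: P0=S P1=O P2=I P3=I  mem[L1]=1
23. P0: store L1 := 16  bus=[BusUpgr,Flush]  L1: P0=M P1=I P2=I P3=I  mem[L1]=84
24. P1: store L1 := 63  bus=[BusRdX,Flush]  L1: P0=I P1=M P2=I P3=I  mem[L1]=16
25. P1: store L1 := 3  bus=[-]  L1: P0=I P1=M P2=I P3=I  mem[L1]=16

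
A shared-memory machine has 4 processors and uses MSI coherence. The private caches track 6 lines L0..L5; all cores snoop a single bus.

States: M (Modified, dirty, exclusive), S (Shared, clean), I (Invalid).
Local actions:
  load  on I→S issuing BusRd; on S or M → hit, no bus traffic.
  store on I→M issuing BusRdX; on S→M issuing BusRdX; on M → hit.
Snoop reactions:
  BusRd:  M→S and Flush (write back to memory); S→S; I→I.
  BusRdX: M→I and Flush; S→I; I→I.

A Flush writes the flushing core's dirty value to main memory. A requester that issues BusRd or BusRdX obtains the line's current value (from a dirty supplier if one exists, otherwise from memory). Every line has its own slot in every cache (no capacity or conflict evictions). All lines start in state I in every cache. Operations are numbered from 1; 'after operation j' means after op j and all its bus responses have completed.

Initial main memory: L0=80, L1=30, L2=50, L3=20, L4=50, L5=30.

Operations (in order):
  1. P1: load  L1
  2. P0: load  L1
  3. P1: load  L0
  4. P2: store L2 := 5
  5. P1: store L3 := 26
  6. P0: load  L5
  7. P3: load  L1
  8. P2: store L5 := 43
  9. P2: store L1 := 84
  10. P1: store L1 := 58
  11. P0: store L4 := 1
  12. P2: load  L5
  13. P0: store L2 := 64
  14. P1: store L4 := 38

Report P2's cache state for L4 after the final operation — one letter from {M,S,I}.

1. P1: load  L1  bus=[BusRd]  L1: P0=I P1=S P2=I P3=I  mem[L1]=30
2. P0: load  L1  bus=[BusRd]  L1: P0=S P1=S P2=I P3=I  mem[L1]=30
3. P1: load  L0  bus=[BusRd]  L0: P0=I P1=S P2=I P3=I  mem[L0]=80
4. P2: store L2 := 5  bus=[BusRdX]  L2: P0=I P1=I P2=M P3=I  mem[L2]=50
5. P1: store L3 := 26  bus=[BusRdX]  L3: P0=I P1=M P2=I P3=I  mem[L3]=20
6. P0: load  L5  bus=[BusRd]  L5: P0=S P1=I P2=I P3=I  mem[L5]=30
7. P3: load  L1  bus=[BusRd]  L1: P0=S P1=S P2=I P3=S  mem[L1]=30
8. P2: store L5 := 43  bus=[BusRdX]  L5: P0=I P1=I P2=M P3=I  mem[L5]=30
9. P2: store L1 := 84  bus=[BusRdX]  L1: P0=I P1=I P2=M P3=I  mem[L1]=30
10. P1: store L1 := 58  bus=[BusRdX,Flush]  L1: P0=I P1=M P2=I P3=I  mem[L1]=84
11. P0: store L4 := 1  bus=[BusRdX]  L4: P0=M P1=I P2=I P3=I  mem[L4]=50
12. P2: load  L5  bus=[-]  L5: P0=I P1=I P2=M P3=I  mem[L5]=30
13. P0: store L2 := 64  bus=[BusRdX,Flush]  L2: P0=M P1=I P2=I P3=I  mem[L2]=5
14. P1: store L4 := 38  bus=[BusRdX,Flush]  L4: P0=I P1=M P2=I P3=I  mem[L4]=1

state = I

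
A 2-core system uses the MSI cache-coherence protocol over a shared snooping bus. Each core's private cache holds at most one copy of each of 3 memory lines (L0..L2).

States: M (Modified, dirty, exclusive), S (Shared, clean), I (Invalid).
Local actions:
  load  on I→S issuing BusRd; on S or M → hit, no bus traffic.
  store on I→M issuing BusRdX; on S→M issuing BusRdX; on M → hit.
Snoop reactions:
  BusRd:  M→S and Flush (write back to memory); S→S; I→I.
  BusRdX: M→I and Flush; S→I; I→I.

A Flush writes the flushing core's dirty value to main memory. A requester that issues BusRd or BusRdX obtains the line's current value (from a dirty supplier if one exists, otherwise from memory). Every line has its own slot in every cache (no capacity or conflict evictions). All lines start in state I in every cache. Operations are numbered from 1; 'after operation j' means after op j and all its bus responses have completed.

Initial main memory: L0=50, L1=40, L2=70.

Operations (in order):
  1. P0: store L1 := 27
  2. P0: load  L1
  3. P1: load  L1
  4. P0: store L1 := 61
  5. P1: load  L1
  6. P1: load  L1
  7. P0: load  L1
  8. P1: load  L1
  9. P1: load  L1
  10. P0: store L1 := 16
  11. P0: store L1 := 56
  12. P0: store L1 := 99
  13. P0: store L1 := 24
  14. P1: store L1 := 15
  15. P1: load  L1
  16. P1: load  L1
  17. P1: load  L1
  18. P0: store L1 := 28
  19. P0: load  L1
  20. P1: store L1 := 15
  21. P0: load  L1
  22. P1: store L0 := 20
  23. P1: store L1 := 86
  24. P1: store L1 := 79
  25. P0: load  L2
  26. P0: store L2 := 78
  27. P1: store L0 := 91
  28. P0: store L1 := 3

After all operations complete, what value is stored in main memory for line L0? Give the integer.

memory[L0] = 50

step 1: P0: store L1 := 27  ⟶  MI  (L1)  txn=BusRdX  M[L1]=40
step 2: P0: load  L1  ⟶  MI  (L1)  txn=∅  M[L1]=40
step 3: P1: load  L1  ⟶  SS  (L1)  txn=BusRd+Flush  M[L1]=27
step 4: P0: store L1 := 61  ⟶  MI  (L1)  txn=BusRdX  M[L1]=27
step 5: P1: load  L1  ⟶  SS  (L1)  txn=BusRd+Flush  M[L1]=61
step 6: P1: load  L1  ⟶  SS  (L1)  txn=∅  M[L1]=61
step 7: P0: load  L1  ⟶  SS  (L1)  txn=∅  M[L1]=61
step 8: P1: load  L1  ⟶  SS  (L1)  txn=∅  M[L1]=61
step 9: P1: load  L1  ⟶  SS  (L1)  txn=∅  M[L1]=61
step 10: P0: store L1 := 16  ⟶  MI  (L1)  txn=BusRdX  M[L1]=61
step 11: P0: store L1 := 56  ⟶  MI  (L1)  txn=∅  M[L1]=61
step 12: P0: store L1 := 99  ⟶  MI  (L1)  txn=∅  M[L1]=61
step 13: P0: store L1 := 24  ⟶  MI  (L1)  txn=∅  M[L1]=61
step 14: P1: store L1 := 15  ⟶  IM  (L1)  txn=BusRdX+Flush  M[L1]=24
step 15: P1: load  L1  ⟶  IM  (L1)  txn=∅  M[L1]=24
step 16: P1: load  L1  ⟶  IM  (L1)  txn=∅  M[L1]=24
step 17: P1: load  L1  ⟶  IM  (L1)  txn=∅  M[L1]=24
step 18: P0: store L1 := 28  ⟶  MI  (L1)  txn=BusRdX+Flush  M[L1]=15
step 19: P0: load  L1  ⟶  MI  (L1)  txn=∅  M[L1]=15
step 20: P1: store L1 := 15  ⟶  IM  (L1)  txn=BusRdX+Flush  M[L1]=28
step 21: P0: load  L1  ⟶  SS  (L1)  txn=BusRd+Flush  M[L1]=15
step 22: P1: store L0 := 20  ⟶  IM  (L0)  txn=BusRdX  M[L0]=50
step 23: P1: store L1 := 86  ⟶  IM  (L1)  txn=BusRdX  M[L1]=15
step 24: P1: store L1 := 79  ⟶  IM  (L1)  txn=∅  M[L1]=15
step 25: P0: load  L2  ⟶  SI  (L2)  txn=BusRd  M[L2]=70
step 26: P0: store L2 := 78  ⟶  MI  (L2)  txn=BusRdX  M[L2]=70
step 27: P1: store L0 := 91  ⟶  IM  (L0)  txn=∅  M[L0]=50
step 28: P0: store L1 := 3  ⟶  MI  (L1)  txn=BusRdX+Flush  M[L1]=79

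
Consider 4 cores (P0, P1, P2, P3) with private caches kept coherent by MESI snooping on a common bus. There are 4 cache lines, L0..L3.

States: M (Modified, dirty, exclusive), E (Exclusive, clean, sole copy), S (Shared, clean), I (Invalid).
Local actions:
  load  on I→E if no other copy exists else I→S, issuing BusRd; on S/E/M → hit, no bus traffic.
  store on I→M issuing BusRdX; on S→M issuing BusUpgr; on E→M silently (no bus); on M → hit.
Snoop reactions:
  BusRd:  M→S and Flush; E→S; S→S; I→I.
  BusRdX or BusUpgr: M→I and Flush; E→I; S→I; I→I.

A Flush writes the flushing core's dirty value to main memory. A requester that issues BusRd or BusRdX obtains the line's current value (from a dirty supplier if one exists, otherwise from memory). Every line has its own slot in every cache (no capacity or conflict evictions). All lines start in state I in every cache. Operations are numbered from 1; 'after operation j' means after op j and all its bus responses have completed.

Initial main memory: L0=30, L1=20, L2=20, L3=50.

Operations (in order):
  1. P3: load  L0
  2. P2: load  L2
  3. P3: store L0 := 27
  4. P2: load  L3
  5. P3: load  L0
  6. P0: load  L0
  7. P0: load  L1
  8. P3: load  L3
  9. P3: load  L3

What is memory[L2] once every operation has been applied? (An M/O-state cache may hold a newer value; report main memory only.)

step 1: P3: load  L0  ⟶  IIIE  (L0)  txn=BusRd  M[L0]=30
step 2: P2: load  L2  ⟶  IIEI  (L2)  txn=BusRd  M[L2]=20
step 3: P3: store L0 := 27  ⟶  IIIM  (L0)  txn=∅  M[L0]=30
step 4: P2: load  L3  ⟶  IIEI  (L3)  txn=BusRd  M[L3]=50
step 5: P3: load  L0  ⟶  IIIM  (L0)  txn=∅  M[L0]=30
step 6: P0: load  L0  ⟶  SIIS  (L0)  txn=BusRd+Flush  M[L0]=27
step 7: P0: load  L1  ⟶  EIII  (L1)  txn=BusRd  M[L1]=20
step 8: P3: load  L3  ⟶  IISS  (L3)  txn=BusRd  M[L3]=50
step 9: P3: load  L3  ⟶  IISS  (L3)  txn=∅  M[L3]=50

memory[L2] = 20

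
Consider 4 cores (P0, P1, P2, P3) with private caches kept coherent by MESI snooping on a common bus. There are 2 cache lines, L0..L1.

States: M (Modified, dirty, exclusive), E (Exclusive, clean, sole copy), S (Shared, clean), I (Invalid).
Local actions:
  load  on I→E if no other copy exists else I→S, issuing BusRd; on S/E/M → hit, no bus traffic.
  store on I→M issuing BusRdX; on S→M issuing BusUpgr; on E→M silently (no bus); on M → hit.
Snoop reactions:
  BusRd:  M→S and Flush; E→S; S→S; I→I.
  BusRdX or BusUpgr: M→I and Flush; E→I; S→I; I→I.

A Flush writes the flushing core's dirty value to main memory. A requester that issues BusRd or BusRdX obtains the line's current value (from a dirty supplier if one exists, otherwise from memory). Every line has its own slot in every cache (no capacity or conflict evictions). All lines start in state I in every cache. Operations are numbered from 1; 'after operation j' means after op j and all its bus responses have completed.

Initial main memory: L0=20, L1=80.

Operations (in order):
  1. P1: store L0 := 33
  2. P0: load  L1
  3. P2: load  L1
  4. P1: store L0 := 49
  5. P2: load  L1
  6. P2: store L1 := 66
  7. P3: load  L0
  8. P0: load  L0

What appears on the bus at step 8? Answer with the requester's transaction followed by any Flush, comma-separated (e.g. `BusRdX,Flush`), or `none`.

1. P1: store L0 := 33  bus=[BusRdX]  L0: P0=I P1=M P2=I P3=I  mem[L0]=20
2. P0: load  L1  bus=[BusRd]  L1: P0=E P1=I P2=I P3=I  mem[L1]=80
3. P2: load  L1  bus=[BusRd]  L1: P0=S P1=I P2=S P3=I  mem[L1]=80
4. P1: store L0 := 49  bus=[-]  L0: P0=I P1=M P2=I P3=I  mem[L0]=20
5. P2: load  L1  bus=[-]  L1: P0=S P1=I P2=S P3=I  mem[L1]=80
6. P2: store L1 := 66  bus=[BusUpgr]  L1: P0=I P1=I P2=M P3=I  mem[L1]=80
7. P3: load  L0  bus=[BusRd,Flush]  L0: P0=I P1=S P2=I P3=S  mem[L0]=49
8. P0: load  L0  bus=[BusRd]  L0: P0=S P1=S P2=I P3=S  mem[L0]=49

bus = BusRd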